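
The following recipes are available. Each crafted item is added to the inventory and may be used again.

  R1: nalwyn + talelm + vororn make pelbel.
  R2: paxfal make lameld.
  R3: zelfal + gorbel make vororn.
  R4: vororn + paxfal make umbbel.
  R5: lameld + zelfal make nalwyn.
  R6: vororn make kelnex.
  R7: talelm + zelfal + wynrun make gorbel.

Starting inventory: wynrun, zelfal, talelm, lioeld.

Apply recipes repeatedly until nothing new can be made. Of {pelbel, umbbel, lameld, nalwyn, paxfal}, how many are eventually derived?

0

pelbel would need nalwyn, talelm, and vororn (R1), but nalwyn is never obtained.
umbbel would need vororn and paxfal (R4), but paxfal is never obtained.
lameld would need paxfal (R2), but paxfal is never obtained.
nalwyn would need lameld and zelfal (R5), but lameld is never obtained.
No rule produces paxfal, and it is not given.
None of the 5 are reached.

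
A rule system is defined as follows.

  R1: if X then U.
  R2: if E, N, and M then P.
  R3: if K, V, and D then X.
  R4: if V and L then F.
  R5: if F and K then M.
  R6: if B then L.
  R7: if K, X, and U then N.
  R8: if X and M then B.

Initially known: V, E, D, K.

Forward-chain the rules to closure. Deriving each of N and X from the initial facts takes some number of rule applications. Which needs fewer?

X

X: From K, V, and D, R3 gives X. [1 rule application]
N: From K, V, and D, R3 gives X. From X, R1 gives U. From K, X, and U, R7 gives N. [3 rule applications]
X needs fewer.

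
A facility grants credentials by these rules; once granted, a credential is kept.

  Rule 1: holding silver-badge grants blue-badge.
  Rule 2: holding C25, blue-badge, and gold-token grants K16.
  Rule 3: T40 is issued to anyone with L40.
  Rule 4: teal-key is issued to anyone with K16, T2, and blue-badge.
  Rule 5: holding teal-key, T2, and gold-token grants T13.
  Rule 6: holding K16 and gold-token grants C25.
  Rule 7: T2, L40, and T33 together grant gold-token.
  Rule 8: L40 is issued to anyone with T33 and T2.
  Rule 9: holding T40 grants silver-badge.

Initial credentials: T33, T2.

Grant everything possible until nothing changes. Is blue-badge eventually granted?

Holding T33 and T2 grants L40 (Rule 8).
Holding L40 grants T40 (Rule 3).
Holding T40 grants silver-badge (Rule 9).
Holding silver-badge grants blue-badge (Rule 1).

Yes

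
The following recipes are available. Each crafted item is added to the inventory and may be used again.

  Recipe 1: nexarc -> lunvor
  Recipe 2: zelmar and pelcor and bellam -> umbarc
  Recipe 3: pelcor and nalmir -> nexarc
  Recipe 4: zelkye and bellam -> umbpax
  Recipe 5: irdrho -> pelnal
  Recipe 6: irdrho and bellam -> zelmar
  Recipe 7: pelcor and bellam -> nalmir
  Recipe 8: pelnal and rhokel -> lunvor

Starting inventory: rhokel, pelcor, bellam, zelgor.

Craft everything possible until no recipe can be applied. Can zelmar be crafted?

No

zelmar would need irdrho and bellam (Recipe 6), but irdrho is never obtained.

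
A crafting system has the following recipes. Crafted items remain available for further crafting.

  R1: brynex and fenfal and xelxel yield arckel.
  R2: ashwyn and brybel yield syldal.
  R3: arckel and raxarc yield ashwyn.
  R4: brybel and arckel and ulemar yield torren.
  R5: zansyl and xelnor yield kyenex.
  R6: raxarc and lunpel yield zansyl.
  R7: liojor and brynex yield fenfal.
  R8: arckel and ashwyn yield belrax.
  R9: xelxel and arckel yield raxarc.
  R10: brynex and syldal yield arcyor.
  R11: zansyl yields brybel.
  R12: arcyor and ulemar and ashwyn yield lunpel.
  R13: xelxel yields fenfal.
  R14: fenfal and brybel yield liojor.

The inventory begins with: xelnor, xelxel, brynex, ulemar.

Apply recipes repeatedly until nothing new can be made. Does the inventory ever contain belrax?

Yes

Using R13, xelxel makes fenfal.
Using R1, brynex, fenfal, and xelxel make arckel.
Using R9, xelxel and arckel make raxarc.
Using R3, arckel and raxarc make ashwyn.
arckel and ashwyn → belrax (R8).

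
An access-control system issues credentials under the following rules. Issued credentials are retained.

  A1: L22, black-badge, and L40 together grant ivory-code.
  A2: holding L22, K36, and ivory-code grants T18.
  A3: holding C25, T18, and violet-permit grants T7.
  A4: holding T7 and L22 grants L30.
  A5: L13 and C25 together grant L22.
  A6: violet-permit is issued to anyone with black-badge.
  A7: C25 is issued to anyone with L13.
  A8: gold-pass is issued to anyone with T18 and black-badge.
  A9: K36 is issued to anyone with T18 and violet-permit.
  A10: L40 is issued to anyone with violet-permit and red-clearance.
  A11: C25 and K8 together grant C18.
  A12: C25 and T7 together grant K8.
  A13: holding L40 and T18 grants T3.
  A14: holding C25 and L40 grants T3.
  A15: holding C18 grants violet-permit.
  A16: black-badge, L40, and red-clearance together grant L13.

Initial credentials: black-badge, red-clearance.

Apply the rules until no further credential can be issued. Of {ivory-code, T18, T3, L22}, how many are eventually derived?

3

Holding black-badge grants violet-permit (A6).
Holding violet-permit and red-clearance grants L40 (A10).
Holding black-badge, L40, and red-clearance grants L13 (A16).
Holding L13 grants C25 (A7).
Holding C25 and L40 grants T3 (A14).
Holding L13 and C25 grants L22 (A5).
Holding L22, black-badge, and L40 grants ivory-code (A1).
ivory-code: reached.
T18 would need L22, K36, and ivory-code (A2), but K36 is never granted.
T3: reached.
L22: reached.
Reached: ivory-code, T3, and L22 — 3 of the 4.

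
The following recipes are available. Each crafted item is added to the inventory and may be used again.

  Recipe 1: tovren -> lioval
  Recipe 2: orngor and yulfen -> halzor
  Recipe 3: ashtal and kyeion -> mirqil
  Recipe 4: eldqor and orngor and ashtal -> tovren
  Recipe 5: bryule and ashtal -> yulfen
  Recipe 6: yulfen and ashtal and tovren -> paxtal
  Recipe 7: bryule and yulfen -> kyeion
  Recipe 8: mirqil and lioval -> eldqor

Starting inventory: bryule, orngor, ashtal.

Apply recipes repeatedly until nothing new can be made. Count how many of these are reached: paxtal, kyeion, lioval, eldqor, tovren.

1

bryule and ashtal -> yulfen (Recipe 5).
bryule and yulfen -> kyeion (Recipe 7).
paxtal would need yulfen, ashtal, and tovren (Recipe 6), but tovren is never obtained.
kyeion: reached.
lioval would need tovren (Recipe 1), but tovren is never obtained.
eldqor would need mirqil and lioval (Recipe 8), but lioval is never obtained.
tovren would need eldqor, orngor, and ashtal (Recipe 4), but eldqor is never obtained.
Reached: kyeion — 1 of the 5.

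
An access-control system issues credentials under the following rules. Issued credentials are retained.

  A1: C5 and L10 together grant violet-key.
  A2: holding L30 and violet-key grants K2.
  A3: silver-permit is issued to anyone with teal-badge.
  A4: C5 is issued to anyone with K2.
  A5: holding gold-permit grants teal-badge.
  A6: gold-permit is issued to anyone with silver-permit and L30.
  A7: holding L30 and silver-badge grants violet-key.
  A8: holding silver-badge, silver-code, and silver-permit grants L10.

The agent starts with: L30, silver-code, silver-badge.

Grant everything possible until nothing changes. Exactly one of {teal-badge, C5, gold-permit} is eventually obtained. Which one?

C5

Holding L30 and silver-badge grants violet-key (A7).
Holding L30 and violet-key grants K2 (A2).
Holding K2 grants C5 (A4).
gold-permit would need silver-permit and L30 (A6), but silver-permit is never granted. teal-badge would need gold-permit (A5), but gold-permit is never granted.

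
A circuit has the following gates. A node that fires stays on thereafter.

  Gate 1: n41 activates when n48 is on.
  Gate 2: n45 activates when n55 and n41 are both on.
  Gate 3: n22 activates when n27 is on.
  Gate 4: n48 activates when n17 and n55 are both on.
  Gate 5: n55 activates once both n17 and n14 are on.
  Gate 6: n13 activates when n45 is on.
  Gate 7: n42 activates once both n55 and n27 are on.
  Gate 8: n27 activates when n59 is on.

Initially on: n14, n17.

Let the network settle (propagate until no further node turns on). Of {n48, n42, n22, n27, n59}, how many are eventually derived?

1

Gate 5: n17 and n14 on → n55 on.
n17 and n55 are on, so n48 activates (Gate 4).
n48: reached.
n42 would need n55 and n27 (Gate 7), but n27 never turns on.
n22 would need n27 (Gate 3), but n27 never turns on.
n27 would need n59 (Gate 8), but n59 never turns on.
No rule produces n59, and it is not given.
Reached: n48 — 1 of the 5.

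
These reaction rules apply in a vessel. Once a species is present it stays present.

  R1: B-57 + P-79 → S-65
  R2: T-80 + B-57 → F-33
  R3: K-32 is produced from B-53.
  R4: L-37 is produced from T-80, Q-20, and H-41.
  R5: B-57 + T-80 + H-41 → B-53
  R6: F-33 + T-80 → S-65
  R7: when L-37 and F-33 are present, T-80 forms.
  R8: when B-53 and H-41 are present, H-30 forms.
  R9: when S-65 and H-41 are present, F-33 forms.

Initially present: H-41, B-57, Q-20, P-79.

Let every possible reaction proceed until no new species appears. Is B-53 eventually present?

B-53 would need B-57, T-80, and H-41 (R5), but T-80 never forms.

No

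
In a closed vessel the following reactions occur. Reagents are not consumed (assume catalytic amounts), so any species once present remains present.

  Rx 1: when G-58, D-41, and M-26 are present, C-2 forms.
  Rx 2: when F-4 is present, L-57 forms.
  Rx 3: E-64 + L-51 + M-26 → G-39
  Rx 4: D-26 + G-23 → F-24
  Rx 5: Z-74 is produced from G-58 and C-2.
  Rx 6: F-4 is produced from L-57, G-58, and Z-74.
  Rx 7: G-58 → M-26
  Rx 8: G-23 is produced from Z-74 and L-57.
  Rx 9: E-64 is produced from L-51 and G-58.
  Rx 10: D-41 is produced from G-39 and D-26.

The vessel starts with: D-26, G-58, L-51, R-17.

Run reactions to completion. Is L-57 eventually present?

No

L-57 would need F-4 (Rx 2), but F-4 never forms.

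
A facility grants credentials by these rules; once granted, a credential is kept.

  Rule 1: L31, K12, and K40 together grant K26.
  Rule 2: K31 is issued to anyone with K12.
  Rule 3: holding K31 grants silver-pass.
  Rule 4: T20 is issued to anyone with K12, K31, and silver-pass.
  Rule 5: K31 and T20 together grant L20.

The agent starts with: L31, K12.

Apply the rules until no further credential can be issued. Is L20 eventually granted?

Holding K12 grants K31 (Rule 2).
Holding K31 grants silver-pass (Rule 3).
Holding K12, K31, and silver-pass grants T20 (Rule 4).
Holding K31 and T20 grants L20 (Rule 5).

Yes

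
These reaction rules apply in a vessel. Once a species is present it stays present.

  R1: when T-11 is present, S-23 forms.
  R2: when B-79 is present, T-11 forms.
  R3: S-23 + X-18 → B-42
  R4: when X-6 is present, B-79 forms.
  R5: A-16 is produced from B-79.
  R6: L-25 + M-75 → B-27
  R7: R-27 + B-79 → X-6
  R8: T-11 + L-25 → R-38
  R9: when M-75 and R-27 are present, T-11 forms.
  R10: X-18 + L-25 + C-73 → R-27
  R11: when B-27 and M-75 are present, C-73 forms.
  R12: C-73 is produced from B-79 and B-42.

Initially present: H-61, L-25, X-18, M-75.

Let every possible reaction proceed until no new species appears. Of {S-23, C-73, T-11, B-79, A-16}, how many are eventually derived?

3

L-25 and M-75 present → B-27 forms (R6).
B-27 and M-75 present → C-73 forms (R11).
X-18, L-25, and C-73 present → R-27 forms (R10).
M-75 and R-27 present → T-11 forms (R9).
T-11 present → S-23 forms (R1).
S-23: reached.
C-73: reached.
T-11: reached.
B-79 would need X-6 (R4), but X-6 never forms.
A-16 would need B-79 (R5), but B-79 never forms.
Reached: S-23, C-73, and T-11 — 3 of the 5.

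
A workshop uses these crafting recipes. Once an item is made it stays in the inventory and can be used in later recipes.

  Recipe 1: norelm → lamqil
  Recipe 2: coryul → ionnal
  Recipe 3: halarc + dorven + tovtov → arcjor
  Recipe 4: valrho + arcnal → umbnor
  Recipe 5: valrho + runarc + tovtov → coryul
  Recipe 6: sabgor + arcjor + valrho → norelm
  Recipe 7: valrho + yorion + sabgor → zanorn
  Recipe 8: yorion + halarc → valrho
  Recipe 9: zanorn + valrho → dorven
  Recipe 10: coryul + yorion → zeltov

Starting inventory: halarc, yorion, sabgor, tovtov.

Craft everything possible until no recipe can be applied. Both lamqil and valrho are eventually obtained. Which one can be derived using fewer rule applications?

valrho

valrho: yorion + halarc → valrho (Recipe 8). [1 rule application]
lamqil: Using Recipe 8, yorion and halarc make valrho. Using Recipe 7, valrho, yorion, and sabgor make zanorn. zanorn + valrho → dorven (Recipe 9). Using Recipe 3, halarc, dorven, and tovtov make arcjor. sabgor + arcjor + valrho → norelm (Recipe 6). Using Recipe 1, norelm makes lamqil. [6 rule applications]
valrho needs fewer.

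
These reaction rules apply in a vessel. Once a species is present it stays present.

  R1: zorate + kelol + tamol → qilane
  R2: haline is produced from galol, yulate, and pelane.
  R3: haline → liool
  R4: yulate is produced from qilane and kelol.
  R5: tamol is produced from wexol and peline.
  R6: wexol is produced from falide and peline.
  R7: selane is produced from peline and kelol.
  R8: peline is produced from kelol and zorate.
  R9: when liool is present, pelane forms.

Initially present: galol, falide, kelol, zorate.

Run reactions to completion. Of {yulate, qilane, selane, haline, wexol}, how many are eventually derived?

kelol and zorate present → peline forms (R8).
peline and kelol present → selane forms (R7).
falide and peline present → wexol forms (R6).
wexol and peline present → tamol forms (R5).
zorate, kelol, and tamol present → qilane forms (R1).
qilane and kelol present → yulate forms (R4).
yulate: reached.
qilane: reached.
selane: reached.
haline would need galol, yulate, and pelane (R2), but pelane never forms.
wexol: reached.
Reached: yulate, qilane, selane, and wexol — 4 of the 5.

4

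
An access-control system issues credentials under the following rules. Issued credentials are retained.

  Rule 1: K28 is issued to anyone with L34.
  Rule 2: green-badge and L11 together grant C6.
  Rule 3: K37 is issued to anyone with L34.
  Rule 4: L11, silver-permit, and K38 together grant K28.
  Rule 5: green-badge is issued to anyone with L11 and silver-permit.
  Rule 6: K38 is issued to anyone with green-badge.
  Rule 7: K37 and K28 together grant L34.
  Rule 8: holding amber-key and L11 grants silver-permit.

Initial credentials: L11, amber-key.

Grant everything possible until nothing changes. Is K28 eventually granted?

Yes

Holding amber-key and L11 grants silver-permit (Rule 8).
Holding L11 and silver-permit grants green-badge (Rule 5).
Holding green-badge grants K38 (Rule 6).
Holding L11, silver-permit, and K38 grants K28 (Rule 4).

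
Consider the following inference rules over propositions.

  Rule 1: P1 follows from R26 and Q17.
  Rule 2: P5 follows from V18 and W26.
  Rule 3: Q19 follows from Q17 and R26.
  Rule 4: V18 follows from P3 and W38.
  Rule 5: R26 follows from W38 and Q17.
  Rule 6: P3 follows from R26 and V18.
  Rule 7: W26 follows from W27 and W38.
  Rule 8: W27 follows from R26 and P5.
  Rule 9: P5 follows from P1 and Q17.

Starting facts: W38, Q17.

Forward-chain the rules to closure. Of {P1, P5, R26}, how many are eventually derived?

W38 and Q17 hold, so R26 follows (Rule 5).
R26 and Q17 hold, so P1 follows (Rule 1).
From P1 and Q17, Rule 9 gives P5.
P1: reached.
P5: reached.
R26: reached.
All 3 are reached.

3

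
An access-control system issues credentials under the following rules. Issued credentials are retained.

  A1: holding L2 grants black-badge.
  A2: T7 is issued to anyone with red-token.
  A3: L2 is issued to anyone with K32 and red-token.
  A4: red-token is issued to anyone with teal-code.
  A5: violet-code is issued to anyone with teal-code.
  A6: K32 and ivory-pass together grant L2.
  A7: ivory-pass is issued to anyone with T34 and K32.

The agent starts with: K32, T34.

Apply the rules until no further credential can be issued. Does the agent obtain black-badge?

Yes

Holding T34 and K32 grants ivory-pass (A7).
Holding K32 and ivory-pass grants L2 (A6).
Holding L2 grants black-badge (A1).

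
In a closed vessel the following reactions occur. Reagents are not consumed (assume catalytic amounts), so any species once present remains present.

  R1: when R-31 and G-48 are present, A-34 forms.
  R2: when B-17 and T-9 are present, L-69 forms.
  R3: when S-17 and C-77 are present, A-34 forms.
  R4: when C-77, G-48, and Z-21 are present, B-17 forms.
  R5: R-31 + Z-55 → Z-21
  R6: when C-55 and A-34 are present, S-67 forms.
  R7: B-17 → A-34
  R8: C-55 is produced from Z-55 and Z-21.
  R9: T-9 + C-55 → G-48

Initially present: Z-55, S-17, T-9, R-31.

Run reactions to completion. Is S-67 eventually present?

Yes

R-31 and Z-55 present → Z-21 forms (R5).
Z-55 and Z-21 present → C-55 forms (R8).
T-9 and C-55 present → G-48 forms (R9).
R-31 and G-48 present → A-34 forms (R1).
C-55 and A-34 present → S-67 forms (R6).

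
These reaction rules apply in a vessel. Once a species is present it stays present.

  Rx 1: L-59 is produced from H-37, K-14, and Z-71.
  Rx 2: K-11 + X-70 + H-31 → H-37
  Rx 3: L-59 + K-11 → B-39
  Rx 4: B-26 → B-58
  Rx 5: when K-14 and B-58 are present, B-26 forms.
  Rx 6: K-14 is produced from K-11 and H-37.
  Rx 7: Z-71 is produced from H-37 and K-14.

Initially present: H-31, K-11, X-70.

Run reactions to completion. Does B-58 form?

No

B-58 would need B-26 (Rx 4), but B-26 never forms.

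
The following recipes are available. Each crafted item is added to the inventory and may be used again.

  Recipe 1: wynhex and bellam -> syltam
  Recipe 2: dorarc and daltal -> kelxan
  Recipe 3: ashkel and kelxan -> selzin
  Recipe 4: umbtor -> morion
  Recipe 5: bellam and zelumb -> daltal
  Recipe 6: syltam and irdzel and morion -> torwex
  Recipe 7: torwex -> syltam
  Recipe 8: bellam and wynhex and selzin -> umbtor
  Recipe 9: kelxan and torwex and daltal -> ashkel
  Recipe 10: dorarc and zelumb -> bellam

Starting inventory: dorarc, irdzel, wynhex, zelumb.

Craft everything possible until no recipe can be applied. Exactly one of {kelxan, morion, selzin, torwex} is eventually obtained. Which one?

kelxan

Using Recipe 10, dorarc and zelumb make bellam.
Using Recipe 5, bellam and zelumb make daltal.
dorarc and daltal -> kelxan (Recipe 2).
morion would need umbtor (Recipe 4), but umbtor is never obtained. selzin would need ashkel and kelxan (Recipe 3), but ashkel is never obtained. torwex would need syltam, irdzel, and morion (Recipe 6), but morion is never obtained.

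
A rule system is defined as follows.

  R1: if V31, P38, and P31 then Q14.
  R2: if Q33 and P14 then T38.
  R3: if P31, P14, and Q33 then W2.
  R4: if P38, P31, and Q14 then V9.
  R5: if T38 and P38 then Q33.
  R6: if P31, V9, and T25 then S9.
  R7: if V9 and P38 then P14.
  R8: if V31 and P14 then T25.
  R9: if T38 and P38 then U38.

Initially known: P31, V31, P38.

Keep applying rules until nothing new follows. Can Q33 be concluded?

Q33 would need T38 and P38 (R5), but T38 is never established.

No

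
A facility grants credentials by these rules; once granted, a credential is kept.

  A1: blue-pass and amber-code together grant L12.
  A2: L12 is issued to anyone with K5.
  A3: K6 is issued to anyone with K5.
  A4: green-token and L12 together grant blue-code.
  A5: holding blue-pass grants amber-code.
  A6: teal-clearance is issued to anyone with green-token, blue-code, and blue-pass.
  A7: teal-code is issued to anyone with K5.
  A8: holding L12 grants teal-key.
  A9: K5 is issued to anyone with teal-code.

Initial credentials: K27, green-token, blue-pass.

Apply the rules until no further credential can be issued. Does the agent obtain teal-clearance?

Holding blue-pass grants amber-code (A5).
Holding blue-pass and amber-code grants L12 (A1).
Holding green-token and L12 grants blue-code (A4).
Holding green-token, blue-code, and blue-pass grants teal-clearance (A6).

Yes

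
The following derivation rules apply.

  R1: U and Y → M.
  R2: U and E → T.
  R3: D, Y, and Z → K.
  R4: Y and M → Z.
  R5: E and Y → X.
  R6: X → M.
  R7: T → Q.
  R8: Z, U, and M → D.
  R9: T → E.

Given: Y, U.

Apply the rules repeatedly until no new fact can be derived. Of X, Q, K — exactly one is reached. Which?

U and Y hold, so M follows (R1).
From Y and M, R4 gives Z.
From Z, U, and M, R8 gives D.
From D, Y, and Z, R3 gives K.
Q would need T (R7), but T is never established. X would need E and Y (R5), but E is never established.

K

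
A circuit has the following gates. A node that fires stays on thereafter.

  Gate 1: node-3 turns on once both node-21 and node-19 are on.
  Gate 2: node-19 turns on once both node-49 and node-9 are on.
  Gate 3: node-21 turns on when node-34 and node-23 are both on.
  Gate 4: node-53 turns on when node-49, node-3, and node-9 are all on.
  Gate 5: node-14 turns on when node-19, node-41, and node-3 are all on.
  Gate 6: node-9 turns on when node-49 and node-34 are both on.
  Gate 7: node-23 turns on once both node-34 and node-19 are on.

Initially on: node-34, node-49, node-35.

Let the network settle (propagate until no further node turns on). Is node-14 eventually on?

No

node-14 would need node-19, node-41, and node-3 (Gate 5), but node-41 never turns on.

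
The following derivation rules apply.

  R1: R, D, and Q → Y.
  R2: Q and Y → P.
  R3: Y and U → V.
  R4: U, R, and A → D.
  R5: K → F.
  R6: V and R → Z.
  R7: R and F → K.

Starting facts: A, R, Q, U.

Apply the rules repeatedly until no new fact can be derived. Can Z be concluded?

Yes

U, R, and A hold, so D follows (R4).
R, D, and Q hold, so Y follows (R1).
Y and U hold, so V follows (R3).
V and R hold, so Z follows (R6).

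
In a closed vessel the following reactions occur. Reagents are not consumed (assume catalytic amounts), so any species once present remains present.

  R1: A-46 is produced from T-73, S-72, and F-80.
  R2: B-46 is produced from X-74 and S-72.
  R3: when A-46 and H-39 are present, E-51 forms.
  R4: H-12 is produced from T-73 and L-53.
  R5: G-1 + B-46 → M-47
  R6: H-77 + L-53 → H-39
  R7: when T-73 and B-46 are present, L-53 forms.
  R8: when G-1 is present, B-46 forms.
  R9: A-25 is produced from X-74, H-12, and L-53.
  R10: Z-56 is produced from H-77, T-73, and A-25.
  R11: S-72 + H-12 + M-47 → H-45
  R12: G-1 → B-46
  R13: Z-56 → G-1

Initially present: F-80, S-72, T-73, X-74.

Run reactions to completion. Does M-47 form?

M-47 would need G-1 and B-46 (R5), but G-1 never forms.

No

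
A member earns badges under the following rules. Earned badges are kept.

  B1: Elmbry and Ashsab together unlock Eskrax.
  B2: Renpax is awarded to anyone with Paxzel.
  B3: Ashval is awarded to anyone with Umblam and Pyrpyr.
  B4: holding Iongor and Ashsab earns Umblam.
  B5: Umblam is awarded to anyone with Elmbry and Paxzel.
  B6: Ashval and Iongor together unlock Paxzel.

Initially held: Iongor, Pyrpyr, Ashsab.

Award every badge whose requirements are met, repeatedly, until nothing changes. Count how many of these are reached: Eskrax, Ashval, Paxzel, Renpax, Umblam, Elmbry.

With Iongor and Ashsab, Umblam is earned (B4).
With Umblam and Pyrpyr, Ashval is earned (B3).
With Ashval and Iongor, Paxzel is earned (B6).
With Paxzel, Renpax is earned (B2).
Eskrax would need Elmbry and Ashsab (B1), but Elmbry is never earned.
Ashval: reached.
Paxzel: reached.
Renpax: reached.
Umblam: reached.
No rule produces Elmbry, and it is not given.
Reached: Ashval, Paxzel, Renpax, and Umblam — 4 of the 6.

4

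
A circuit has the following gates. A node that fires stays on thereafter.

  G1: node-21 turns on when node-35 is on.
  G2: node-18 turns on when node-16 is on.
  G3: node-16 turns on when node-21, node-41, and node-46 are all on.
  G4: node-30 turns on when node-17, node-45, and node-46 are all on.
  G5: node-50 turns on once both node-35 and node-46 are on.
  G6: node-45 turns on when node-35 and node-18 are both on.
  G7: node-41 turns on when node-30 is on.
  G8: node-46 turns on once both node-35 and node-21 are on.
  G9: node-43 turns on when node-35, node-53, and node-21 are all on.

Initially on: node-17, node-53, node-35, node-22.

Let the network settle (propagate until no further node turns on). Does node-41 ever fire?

No

node-41 would need node-30 (G7), but node-30 never turns on.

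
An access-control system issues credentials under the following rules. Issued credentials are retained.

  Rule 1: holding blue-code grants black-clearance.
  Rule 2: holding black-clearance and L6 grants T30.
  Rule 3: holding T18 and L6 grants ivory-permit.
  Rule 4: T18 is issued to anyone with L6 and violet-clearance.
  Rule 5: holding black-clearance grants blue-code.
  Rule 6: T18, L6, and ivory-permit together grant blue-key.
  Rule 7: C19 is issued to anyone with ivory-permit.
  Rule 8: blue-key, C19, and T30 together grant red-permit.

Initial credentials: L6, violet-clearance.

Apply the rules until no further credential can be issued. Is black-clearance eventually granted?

black-clearance would need blue-code (Rule 1), but blue-code is never granted.

No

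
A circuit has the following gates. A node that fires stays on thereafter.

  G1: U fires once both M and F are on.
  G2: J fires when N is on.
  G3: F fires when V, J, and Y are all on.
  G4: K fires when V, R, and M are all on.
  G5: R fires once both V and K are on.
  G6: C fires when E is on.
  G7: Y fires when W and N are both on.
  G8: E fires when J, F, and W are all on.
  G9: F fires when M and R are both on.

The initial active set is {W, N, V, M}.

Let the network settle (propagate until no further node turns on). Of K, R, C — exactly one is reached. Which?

N is on, so J fires (G2).
W and N are on, so Y fires (G7).
V, J, and Y are on, so F fires (G3).
J, F, and W are on, so E fires (G8).
E is on, so C fires (G6).
R would need V and K (G5), but K never turns on. K would need V, R, and M (G4), but R never turns on.

C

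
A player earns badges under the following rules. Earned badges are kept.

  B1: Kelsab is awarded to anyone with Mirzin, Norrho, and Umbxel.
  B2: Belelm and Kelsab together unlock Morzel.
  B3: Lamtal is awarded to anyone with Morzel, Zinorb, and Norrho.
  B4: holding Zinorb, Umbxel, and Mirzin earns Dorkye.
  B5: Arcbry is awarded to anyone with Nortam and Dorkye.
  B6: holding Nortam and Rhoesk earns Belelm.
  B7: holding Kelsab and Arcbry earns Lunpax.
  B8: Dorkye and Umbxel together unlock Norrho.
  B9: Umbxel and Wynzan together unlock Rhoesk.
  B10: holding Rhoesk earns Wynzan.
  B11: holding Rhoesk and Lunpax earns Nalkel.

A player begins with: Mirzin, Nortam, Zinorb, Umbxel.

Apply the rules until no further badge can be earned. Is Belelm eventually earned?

No

Belelm would need Nortam and Rhoesk (B6), but Rhoesk is never earned.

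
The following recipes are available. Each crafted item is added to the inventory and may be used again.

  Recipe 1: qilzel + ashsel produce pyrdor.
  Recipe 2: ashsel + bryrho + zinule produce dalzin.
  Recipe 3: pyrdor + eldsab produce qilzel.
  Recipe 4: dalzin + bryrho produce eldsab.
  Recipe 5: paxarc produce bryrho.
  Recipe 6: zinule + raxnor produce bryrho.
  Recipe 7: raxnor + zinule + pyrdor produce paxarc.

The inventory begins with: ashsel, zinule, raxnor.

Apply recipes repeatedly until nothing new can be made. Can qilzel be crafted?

qilzel would need pyrdor and eldsab (Recipe 3), but pyrdor is never obtained.

No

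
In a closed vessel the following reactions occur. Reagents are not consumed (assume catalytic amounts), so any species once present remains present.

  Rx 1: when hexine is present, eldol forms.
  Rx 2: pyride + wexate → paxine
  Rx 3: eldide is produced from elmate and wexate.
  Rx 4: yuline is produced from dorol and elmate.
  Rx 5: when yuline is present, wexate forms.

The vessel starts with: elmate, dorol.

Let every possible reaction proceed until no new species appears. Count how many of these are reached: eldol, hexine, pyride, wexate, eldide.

2

dorol and elmate present → yuline forms (Rx 4).
yuline present → wexate forms (Rx 5).
elmate and wexate present → eldide forms (Rx 3).
eldol would need hexine (Rx 1), but hexine never forms.
No rule produces hexine, and it is not given.
No rule produces pyride, and it is not given.
wexate: reached.
eldide: reached.
Reached: wexate and eldide — 2 of the 5.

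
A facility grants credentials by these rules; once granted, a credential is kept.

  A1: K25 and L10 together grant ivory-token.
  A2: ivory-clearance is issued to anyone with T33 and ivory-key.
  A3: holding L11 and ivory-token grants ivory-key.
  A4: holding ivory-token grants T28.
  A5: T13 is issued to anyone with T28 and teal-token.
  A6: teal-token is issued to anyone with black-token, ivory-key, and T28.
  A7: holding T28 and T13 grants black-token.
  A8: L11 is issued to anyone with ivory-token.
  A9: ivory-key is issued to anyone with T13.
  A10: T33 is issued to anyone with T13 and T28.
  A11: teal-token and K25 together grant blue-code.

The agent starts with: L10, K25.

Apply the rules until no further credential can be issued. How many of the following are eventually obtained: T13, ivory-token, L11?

Holding K25 and L10 grants ivory-token (A1).
Holding ivory-token grants L11 (A8).
T13 would need T28 and teal-token (A5), but teal-token is never granted.
ivory-token: reached.
L11: reached.
Reached: ivory-token and L11 — 2 of the 3.

2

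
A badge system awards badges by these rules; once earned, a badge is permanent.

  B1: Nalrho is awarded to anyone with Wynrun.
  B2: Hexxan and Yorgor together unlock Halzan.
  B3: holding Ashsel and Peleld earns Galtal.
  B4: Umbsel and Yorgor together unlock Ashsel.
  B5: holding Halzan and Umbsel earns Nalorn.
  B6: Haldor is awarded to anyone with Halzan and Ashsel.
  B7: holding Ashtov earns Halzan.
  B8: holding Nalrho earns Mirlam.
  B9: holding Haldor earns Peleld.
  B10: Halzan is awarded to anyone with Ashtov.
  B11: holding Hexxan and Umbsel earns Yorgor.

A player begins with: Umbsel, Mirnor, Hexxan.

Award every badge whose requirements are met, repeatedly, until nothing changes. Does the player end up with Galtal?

Yes

With Hexxan and Umbsel, Yorgor is earned (B11).
With Umbsel and Yorgor, Ashsel is earned (B4).
With Hexxan and Yorgor, Halzan is earned (B2).
With Halzan and Ashsel, Haldor is earned (B6).
With Haldor, Peleld is earned (B9).
With Ashsel and Peleld, Galtal is earned (B3).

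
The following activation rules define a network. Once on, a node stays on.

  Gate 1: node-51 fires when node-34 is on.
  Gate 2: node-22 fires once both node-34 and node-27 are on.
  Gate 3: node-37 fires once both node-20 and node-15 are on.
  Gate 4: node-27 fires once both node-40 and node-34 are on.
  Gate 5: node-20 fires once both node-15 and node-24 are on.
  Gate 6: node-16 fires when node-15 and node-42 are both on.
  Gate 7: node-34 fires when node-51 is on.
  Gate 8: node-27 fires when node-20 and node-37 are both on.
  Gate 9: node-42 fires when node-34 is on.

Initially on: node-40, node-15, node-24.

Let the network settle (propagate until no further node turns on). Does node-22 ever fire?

node-22 would need node-34 and node-27 (Gate 2), but node-34 never turns on.

No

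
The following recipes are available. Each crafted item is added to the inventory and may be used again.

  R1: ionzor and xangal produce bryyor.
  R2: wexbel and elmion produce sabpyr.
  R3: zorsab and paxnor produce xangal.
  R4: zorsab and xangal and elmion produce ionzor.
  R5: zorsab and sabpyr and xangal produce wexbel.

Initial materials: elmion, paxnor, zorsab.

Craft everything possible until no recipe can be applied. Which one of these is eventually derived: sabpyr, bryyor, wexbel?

zorsab and paxnor → xangal (R3).
zorsab and xangal and elmion → ionzor (R4).
ionzor and xangal → bryyor (R1).
sabpyr would need wexbel and elmion (R2), but wexbel is never obtained. wexbel would need zorsab, sabpyr, and xangal (R5), but sabpyr is never obtained.

bryyor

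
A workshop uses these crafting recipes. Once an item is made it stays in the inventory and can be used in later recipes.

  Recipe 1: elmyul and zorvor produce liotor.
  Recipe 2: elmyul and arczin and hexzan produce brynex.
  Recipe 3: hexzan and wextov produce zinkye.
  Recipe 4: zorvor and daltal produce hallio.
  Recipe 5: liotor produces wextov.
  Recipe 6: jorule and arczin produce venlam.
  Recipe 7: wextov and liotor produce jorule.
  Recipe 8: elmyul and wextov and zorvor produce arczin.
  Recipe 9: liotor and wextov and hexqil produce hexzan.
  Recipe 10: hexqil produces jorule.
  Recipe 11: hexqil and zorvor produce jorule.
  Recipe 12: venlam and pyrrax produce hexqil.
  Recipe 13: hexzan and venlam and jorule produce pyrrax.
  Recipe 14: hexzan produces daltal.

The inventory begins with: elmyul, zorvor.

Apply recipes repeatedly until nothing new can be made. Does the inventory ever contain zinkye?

No

zinkye would need hexzan and wextov (Recipe 3), but hexzan is never obtained.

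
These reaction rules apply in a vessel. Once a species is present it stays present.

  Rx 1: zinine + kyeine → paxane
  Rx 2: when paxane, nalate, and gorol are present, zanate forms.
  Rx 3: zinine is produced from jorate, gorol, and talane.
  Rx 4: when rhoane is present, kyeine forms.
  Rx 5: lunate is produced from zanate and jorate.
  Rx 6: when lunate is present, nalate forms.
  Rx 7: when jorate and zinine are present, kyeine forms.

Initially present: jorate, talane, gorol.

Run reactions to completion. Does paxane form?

jorate, gorol, and talane present → zinine forms (Rx 3).
jorate and zinine present → kyeine forms (Rx 7).
zinine and kyeine present → paxane forms (Rx 1).

Yes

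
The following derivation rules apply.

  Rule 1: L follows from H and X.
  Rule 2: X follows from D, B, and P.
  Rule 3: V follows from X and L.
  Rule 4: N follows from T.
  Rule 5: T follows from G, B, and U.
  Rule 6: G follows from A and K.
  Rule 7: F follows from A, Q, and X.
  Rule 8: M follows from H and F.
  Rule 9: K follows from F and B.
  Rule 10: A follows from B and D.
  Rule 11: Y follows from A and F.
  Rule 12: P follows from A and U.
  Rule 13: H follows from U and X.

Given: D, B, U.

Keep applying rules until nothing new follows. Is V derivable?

Yes

From B and D, Rule 10 gives A.
From A and U, Rule 12 gives P.
From D, B, and P, Rule 2 gives X.
From U and X, Rule 13 gives H.
From H and X, Rule 1 gives L.
From X and L, Rule 3 gives V.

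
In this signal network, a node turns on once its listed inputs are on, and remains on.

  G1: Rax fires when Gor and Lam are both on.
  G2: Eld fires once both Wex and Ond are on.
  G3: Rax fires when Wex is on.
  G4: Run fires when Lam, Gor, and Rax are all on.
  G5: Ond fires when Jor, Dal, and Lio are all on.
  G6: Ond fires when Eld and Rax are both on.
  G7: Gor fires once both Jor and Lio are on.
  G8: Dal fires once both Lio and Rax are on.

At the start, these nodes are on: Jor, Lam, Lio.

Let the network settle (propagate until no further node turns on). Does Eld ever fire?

No

Eld would need Wex and Ond (G2), but Wex never turns on.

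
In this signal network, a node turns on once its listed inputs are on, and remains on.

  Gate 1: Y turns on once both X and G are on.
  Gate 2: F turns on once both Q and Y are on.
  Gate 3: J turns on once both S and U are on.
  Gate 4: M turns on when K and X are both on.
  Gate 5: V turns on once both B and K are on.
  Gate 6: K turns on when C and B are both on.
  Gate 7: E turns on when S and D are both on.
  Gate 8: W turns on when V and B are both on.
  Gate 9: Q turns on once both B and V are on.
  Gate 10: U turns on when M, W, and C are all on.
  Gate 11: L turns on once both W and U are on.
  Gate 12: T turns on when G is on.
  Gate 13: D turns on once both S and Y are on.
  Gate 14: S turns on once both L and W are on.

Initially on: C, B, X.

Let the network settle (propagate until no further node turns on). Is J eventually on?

Gate 6: C and B on → K on.
B and K are on, so V turns on (Gate 5).
Gate 4: K and X on → M on.
Gate 8: V and B on → W on.
M, W, and C are on, so U turns on (Gate 10).
W and U are on, so L turns on (Gate 11).
Gate 14: L and W on → S on.
Gate 3: S and U on → J on.

Yes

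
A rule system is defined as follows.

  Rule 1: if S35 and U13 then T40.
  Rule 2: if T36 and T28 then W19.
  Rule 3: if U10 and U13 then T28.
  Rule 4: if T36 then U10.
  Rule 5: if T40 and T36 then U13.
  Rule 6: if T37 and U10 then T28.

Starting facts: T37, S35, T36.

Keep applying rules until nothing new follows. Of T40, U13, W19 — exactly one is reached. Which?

W19

T36 holds, so U10 follows (Rule 4).
From T37 and U10, Rule 6 gives T28.
From T36 and T28, Rule 2 gives W19.
U13 would need T40 and T36 (Rule 5), but T40 is never established. T40 would need S35 and U13 (Rule 1), but U13 is never established.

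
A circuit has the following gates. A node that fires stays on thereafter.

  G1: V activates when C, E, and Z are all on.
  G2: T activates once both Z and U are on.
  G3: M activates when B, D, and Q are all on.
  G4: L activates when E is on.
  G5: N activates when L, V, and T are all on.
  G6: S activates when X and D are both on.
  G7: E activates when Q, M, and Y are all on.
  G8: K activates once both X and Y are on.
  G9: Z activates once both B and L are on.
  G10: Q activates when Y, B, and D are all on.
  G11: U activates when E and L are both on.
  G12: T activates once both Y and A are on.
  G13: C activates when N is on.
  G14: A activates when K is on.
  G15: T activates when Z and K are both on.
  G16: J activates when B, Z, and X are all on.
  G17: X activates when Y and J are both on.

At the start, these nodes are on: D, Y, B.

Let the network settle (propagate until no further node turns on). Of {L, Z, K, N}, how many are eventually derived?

Y, B, and D are on, so Q activates (G10).
B, D, and Q are on, so M activates (G3).
G7: Q, M, and Y on → E on.
E is on, so L activates (G4).
G9: B and L on → Z on.
L: reached.
Z: reached.
K would need X and Y (G8), but X never turns on.
N would need L, V, and T (G5), but V never turns on.
Reached: L and Z — 2 of the 4.

2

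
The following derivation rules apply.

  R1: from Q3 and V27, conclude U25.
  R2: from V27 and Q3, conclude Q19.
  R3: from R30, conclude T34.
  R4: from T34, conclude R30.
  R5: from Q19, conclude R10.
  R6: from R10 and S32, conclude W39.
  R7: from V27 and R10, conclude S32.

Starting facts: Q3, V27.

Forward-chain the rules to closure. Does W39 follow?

Yes

From V27 and Q3, R2 gives Q19.
Q19 holds, so R10 follows (R5).
From V27 and R10, R7 gives S32.
From R10 and S32, R6 gives W39.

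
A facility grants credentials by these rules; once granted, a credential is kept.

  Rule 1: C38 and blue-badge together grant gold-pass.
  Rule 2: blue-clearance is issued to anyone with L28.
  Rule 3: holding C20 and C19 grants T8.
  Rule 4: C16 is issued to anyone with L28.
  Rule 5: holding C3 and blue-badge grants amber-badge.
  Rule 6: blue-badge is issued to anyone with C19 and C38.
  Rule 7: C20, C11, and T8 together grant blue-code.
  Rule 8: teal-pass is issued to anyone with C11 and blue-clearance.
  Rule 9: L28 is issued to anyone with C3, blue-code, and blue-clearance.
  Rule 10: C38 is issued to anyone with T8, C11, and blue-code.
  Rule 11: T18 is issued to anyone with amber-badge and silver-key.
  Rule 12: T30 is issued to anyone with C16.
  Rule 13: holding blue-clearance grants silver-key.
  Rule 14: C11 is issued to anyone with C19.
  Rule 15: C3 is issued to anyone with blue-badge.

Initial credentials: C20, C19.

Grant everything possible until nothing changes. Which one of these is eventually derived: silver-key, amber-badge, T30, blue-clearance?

Holding C20 and C19 grants T8 (Rule 3).
Holding C19 grants C11 (Rule 14).
Holding C20, C11, and T8 grants blue-code (Rule 7).
Holding T8, C11, and blue-code grants C38 (Rule 10).
Holding C19 and C38 grants blue-badge (Rule 6).
Holding blue-badge grants C3 (Rule 15).
Holding C3 and blue-badge grants amber-badge (Rule 5).
blue-clearance would need L28 (Rule 2), but L28 is never granted. T30 would need C16 (Rule 12), but C16 is never granted. silver-key would need blue-clearance (Rule 13), but blue-clearance is never granted.

amber-badge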